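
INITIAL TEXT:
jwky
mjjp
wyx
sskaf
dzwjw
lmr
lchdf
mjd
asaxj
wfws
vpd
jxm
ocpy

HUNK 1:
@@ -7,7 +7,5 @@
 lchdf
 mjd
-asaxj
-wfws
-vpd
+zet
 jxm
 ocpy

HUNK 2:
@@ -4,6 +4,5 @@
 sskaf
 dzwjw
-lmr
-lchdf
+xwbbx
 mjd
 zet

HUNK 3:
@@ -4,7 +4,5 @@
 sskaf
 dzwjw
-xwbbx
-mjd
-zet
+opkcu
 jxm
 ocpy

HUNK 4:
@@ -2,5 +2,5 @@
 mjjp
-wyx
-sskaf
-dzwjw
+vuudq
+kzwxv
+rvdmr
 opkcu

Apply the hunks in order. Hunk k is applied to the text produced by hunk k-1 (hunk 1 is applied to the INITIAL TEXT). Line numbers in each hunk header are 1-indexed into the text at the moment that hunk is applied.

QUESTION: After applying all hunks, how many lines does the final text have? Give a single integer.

Answer: 8

Derivation:
Hunk 1: at line 7 remove [asaxj,wfws,vpd] add [zet] -> 11 lines: jwky mjjp wyx sskaf dzwjw lmr lchdf mjd zet jxm ocpy
Hunk 2: at line 4 remove [lmr,lchdf] add [xwbbx] -> 10 lines: jwky mjjp wyx sskaf dzwjw xwbbx mjd zet jxm ocpy
Hunk 3: at line 4 remove [xwbbx,mjd,zet] add [opkcu] -> 8 lines: jwky mjjp wyx sskaf dzwjw opkcu jxm ocpy
Hunk 4: at line 2 remove [wyx,sskaf,dzwjw] add [vuudq,kzwxv,rvdmr] -> 8 lines: jwky mjjp vuudq kzwxv rvdmr opkcu jxm ocpy
Final line count: 8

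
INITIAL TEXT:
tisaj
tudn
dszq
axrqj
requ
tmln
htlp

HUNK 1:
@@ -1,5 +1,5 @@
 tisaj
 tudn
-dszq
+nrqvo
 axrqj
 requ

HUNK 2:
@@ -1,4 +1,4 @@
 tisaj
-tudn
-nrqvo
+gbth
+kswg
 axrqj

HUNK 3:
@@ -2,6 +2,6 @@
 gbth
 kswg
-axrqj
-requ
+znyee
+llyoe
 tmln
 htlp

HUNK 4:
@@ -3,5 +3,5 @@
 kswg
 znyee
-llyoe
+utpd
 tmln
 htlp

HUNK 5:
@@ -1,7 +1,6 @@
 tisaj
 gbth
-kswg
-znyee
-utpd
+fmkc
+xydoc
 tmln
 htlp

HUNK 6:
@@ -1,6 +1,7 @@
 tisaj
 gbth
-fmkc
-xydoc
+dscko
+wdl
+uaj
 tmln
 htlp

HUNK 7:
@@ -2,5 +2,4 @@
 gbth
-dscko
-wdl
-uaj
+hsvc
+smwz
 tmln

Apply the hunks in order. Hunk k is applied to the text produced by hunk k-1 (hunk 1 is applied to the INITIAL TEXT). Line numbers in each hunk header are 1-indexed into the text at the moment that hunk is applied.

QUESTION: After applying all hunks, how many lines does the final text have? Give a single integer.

Hunk 1: at line 1 remove [dszq] add [nrqvo] -> 7 lines: tisaj tudn nrqvo axrqj requ tmln htlp
Hunk 2: at line 1 remove [tudn,nrqvo] add [gbth,kswg] -> 7 lines: tisaj gbth kswg axrqj requ tmln htlp
Hunk 3: at line 2 remove [axrqj,requ] add [znyee,llyoe] -> 7 lines: tisaj gbth kswg znyee llyoe tmln htlp
Hunk 4: at line 3 remove [llyoe] add [utpd] -> 7 lines: tisaj gbth kswg znyee utpd tmln htlp
Hunk 5: at line 1 remove [kswg,znyee,utpd] add [fmkc,xydoc] -> 6 lines: tisaj gbth fmkc xydoc tmln htlp
Hunk 6: at line 1 remove [fmkc,xydoc] add [dscko,wdl,uaj] -> 7 lines: tisaj gbth dscko wdl uaj tmln htlp
Hunk 7: at line 2 remove [dscko,wdl,uaj] add [hsvc,smwz] -> 6 lines: tisaj gbth hsvc smwz tmln htlp
Final line count: 6

Answer: 6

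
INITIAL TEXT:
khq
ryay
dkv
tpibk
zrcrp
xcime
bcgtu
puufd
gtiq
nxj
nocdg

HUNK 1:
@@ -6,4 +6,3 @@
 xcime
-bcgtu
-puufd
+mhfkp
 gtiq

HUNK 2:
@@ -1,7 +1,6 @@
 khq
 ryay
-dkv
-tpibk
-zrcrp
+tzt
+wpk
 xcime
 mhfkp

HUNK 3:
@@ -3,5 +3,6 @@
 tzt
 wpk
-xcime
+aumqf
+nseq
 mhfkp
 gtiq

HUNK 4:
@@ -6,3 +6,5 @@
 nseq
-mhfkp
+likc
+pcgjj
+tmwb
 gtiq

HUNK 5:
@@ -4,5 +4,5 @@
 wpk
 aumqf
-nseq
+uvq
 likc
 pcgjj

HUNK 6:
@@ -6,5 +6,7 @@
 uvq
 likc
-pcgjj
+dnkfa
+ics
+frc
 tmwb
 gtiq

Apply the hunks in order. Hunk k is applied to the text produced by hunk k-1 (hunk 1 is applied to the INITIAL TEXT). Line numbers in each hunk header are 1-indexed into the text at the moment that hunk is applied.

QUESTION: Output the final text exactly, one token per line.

Hunk 1: at line 6 remove [bcgtu,puufd] add [mhfkp] -> 10 lines: khq ryay dkv tpibk zrcrp xcime mhfkp gtiq nxj nocdg
Hunk 2: at line 1 remove [dkv,tpibk,zrcrp] add [tzt,wpk] -> 9 lines: khq ryay tzt wpk xcime mhfkp gtiq nxj nocdg
Hunk 3: at line 3 remove [xcime] add [aumqf,nseq] -> 10 lines: khq ryay tzt wpk aumqf nseq mhfkp gtiq nxj nocdg
Hunk 4: at line 6 remove [mhfkp] add [likc,pcgjj,tmwb] -> 12 lines: khq ryay tzt wpk aumqf nseq likc pcgjj tmwb gtiq nxj nocdg
Hunk 5: at line 4 remove [nseq] add [uvq] -> 12 lines: khq ryay tzt wpk aumqf uvq likc pcgjj tmwb gtiq nxj nocdg
Hunk 6: at line 6 remove [pcgjj] add [dnkfa,ics,frc] -> 14 lines: khq ryay tzt wpk aumqf uvq likc dnkfa ics frc tmwb gtiq nxj nocdg

Answer: khq
ryay
tzt
wpk
aumqf
uvq
likc
dnkfa
ics
frc
tmwb
gtiq
nxj
nocdg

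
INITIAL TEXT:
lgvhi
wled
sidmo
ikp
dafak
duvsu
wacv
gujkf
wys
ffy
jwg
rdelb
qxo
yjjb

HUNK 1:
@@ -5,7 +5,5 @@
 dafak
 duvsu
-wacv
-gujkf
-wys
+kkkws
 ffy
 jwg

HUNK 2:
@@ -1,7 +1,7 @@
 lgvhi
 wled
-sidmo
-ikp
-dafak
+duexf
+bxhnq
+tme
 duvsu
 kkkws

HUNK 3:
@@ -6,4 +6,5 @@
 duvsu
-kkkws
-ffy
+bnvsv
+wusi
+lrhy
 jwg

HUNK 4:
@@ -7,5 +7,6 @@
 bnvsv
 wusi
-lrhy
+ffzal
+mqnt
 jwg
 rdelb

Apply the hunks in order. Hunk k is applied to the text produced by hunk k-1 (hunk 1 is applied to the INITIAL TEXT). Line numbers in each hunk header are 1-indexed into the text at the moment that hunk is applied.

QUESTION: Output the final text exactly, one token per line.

Answer: lgvhi
wled
duexf
bxhnq
tme
duvsu
bnvsv
wusi
ffzal
mqnt
jwg
rdelb
qxo
yjjb

Derivation:
Hunk 1: at line 5 remove [wacv,gujkf,wys] add [kkkws] -> 12 lines: lgvhi wled sidmo ikp dafak duvsu kkkws ffy jwg rdelb qxo yjjb
Hunk 2: at line 1 remove [sidmo,ikp,dafak] add [duexf,bxhnq,tme] -> 12 lines: lgvhi wled duexf bxhnq tme duvsu kkkws ffy jwg rdelb qxo yjjb
Hunk 3: at line 6 remove [kkkws,ffy] add [bnvsv,wusi,lrhy] -> 13 lines: lgvhi wled duexf bxhnq tme duvsu bnvsv wusi lrhy jwg rdelb qxo yjjb
Hunk 4: at line 7 remove [lrhy] add [ffzal,mqnt] -> 14 lines: lgvhi wled duexf bxhnq tme duvsu bnvsv wusi ffzal mqnt jwg rdelb qxo yjjb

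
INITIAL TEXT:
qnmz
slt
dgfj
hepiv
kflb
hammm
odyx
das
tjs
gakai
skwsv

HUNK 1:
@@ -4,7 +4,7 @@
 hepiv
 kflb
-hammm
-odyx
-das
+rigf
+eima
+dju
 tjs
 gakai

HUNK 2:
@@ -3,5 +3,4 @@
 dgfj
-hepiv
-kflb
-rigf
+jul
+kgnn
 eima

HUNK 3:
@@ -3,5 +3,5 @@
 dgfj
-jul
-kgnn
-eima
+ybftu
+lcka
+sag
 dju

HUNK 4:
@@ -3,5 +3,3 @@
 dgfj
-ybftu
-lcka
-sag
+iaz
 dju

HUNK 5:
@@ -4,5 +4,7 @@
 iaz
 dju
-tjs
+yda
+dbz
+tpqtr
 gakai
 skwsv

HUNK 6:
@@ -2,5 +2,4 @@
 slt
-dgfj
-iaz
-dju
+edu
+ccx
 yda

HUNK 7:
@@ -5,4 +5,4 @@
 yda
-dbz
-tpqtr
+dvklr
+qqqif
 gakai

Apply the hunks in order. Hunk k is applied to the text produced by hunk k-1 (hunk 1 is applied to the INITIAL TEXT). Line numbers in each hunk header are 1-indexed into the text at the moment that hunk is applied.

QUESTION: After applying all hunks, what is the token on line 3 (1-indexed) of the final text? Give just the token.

Hunk 1: at line 4 remove [hammm,odyx,das] add [rigf,eima,dju] -> 11 lines: qnmz slt dgfj hepiv kflb rigf eima dju tjs gakai skwsv
Hunk 2: at line 3 remove [hepiv,kflb,rigf] add [jul,kgnn] -> 10 lines: qnmz slt dgfj jul kgnn eima dju tjs gakai skwsv
Hunk 3: at line 3 remove [jul,kgnn,eima] add [ybftu,lcka,sag] -> 10 lines: qnmz slt dgfj ybftu lcka sag dju tjs gakai skwsv
Hunk 4: at line 3 remove [ybftu,lcka,sag] add [iaz] -> 8 lines: qnmz slt dgfj iaz dju tjs gakai skwsv
Hunk 5: at line 4 remove [tjs] add [yda,dbz,tpqtr] -> 10 lines: qnmz slt dgfj iaz dju yda dbz tpqtr gakai skwsv
Hunk 6: at line 2 remove [dgfj,iaz,dju] add [edu,ccx] -> 9 lines: qnmz slt edu ccx yda dbz tpqtr gakai skwsv
Hunk 7: at line 5 remove [dbz,tpqtr] add [dvklr,qqqif] -> 9 lines: qnmz slt edu ccx yda dvklr qqqif gakai skwsv
Final line 3: edu

Answer: edu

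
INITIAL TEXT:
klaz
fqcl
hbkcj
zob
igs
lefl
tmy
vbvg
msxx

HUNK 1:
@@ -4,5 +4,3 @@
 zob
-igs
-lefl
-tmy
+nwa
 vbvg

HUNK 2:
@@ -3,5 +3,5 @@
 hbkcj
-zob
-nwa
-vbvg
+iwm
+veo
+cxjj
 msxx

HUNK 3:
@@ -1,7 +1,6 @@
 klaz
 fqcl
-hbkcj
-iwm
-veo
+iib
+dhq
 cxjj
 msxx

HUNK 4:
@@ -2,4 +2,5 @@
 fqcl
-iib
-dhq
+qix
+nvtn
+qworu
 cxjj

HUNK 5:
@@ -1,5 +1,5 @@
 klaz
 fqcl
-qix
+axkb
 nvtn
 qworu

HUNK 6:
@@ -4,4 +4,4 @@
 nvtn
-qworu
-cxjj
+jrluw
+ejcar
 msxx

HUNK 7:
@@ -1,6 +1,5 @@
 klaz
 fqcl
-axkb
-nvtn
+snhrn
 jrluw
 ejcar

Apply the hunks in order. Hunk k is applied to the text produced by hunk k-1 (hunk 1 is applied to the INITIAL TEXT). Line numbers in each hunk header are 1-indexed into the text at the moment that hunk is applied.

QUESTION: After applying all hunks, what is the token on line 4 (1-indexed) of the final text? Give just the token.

Hunk 1: at line 4 remove [igs,lefl,tmy] add [nwa] -> 7 lines: klaz fqcl hbkcj zob nwa vbvg msxx
Hunk 2: at line 3 remove [zob,nwa,vbvg] add [iwm,veo,cxjj] -> 7 lines: klaz fqcl hbkcj iwm veo cxjj msxx
Hunk 3: at line 1 remove [hbkcj,iwm,veo] add [iib,dhq] -> 6 lines: klaz fqcl iib dhq cxjj msxx
Hunk 4: at line 2 remove [iib,dhq] add [qix,nvtn,qworu] -> 7 lines: klaz fqcl qix nvtn qworu cxjj msxx
Hunk 5: at line 1 remove [qix] add [axkb] -> 7 lines: klaz fqcl axkb nvtn qworu cxjj msxx
Hunk 6: at line 4 remove [qworu,cxjj] add [jrluw,ejcar] -> 7 lines: klaz fqcl axkb nvtn jrluw ejcar msxx
Hunk 7: at line 1 remove [axkb,nvtn] add [snhrn] -> 6 lines: klaz fqcl snhrn jrluw ejcar msxx
Final line 4: jrluw

Answer: jrluw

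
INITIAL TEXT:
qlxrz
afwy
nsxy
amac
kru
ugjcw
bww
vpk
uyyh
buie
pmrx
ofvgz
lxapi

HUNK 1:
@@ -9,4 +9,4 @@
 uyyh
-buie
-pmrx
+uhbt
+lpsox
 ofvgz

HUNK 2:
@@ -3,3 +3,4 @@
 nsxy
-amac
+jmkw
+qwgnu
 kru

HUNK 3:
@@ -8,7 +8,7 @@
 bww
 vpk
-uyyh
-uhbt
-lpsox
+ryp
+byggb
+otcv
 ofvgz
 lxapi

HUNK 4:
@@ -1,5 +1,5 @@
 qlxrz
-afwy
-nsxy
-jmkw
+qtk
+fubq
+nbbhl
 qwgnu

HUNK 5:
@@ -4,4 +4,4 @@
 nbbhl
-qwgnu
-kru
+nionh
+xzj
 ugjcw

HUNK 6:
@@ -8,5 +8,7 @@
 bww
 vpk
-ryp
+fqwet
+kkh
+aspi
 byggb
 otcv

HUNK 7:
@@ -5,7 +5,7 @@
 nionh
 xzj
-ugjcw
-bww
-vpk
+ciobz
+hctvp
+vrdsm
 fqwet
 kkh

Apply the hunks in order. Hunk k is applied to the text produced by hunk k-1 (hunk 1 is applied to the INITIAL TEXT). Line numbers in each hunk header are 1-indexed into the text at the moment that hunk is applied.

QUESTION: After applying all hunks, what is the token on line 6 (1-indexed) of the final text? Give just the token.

Hunk 1: at line 9 remove [buie,pmrx] add [uhbt,lpsox] -> 13 lines: qlxrz afwy nsxy amac kru ugjcw bww vpk uyyh uhbt lpsox ofvgz lxapi
Hunk 2: at line 3 remove [amac] add [jmkw,qwgnu] -> 14 lines: qlxrz afwy nsxy jmkw qwgnu kru ugjcw bww vpk uyyh uhbt lpsox ofvgz lxapi
Hunk 3: at line 8 remove [uyyh,uhbt,lpsox] add [ryp,byggb,otcv] -> 14 lines: qlxrz afwy nsxy jmkw qwgnu kru ugjcw bww vpk ryp byggb otcv ofvgz lxapi
Hunk 4: at line 1 remove [afwy,nsxy,jmkw] add [qtk,fubq,nbbhl] -> 14 lines: qlxrz qtk fubq nbbhl qwgnu kru ugjcw bww vpk ryp byggb otcv ofvgz lxapi
Hunk 5: at line 4 remove [qwgnu,kru] add [nionh,xzj] -> 14 lines: qlxrz qtk fubq nbbhl nionh xzj ugjcw bww vpk ryp byggb otcv ofvgz lxapi
Hunk 6: at line 8 remove [ryp] add [fqwet,kkh,aspi] -> 16 lines: qlxrz qtk fubq nbbhl nionh xzj ugjcw bww vpk fqwet kkh aspi byggb otcv ofvgz lxapi
Hunk 7: at line 5 remove [ugjcw,bww,vpk] add [ciobz,hctvp,vrdsm] -> 16 lines: qlxrz qtk fubq nbbhl nionh xzj ciobz hctvp vrdsm fqwet kkh aspi byggb otcv ofvgz lxapi
Final line 6: xzj

Answer: xzj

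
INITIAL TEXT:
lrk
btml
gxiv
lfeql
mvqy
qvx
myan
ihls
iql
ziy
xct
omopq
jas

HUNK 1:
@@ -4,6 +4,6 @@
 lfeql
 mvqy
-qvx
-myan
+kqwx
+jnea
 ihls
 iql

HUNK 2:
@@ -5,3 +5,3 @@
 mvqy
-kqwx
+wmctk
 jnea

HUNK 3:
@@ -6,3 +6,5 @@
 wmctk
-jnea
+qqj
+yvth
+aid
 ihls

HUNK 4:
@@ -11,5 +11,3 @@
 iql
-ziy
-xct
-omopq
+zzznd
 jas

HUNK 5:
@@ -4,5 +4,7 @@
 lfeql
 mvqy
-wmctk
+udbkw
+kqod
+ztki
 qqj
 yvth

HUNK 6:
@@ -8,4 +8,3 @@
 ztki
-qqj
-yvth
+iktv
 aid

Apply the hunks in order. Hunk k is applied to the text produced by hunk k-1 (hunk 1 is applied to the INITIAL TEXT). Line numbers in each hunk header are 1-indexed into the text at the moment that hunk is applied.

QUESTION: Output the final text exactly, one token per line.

Answer: lrk
btml
gxiv
lfeql
mvqy
udbkw
kqod
ztki
iktv
aid
ihls
iql
zzznd
jas

Derivation:
Hunk 1: at line 4 remove [qvx,myan] add [kqwx,jnea] -> 13 lines: lrk btml gxiv lfeql mvqy kqwx jnea ihls iql ziy xct omopq jas
Hunk 2: at line 5 remove [kqwx] add [wmctk] -> 13 lines: lrk btml gxiv lfeql mvqy wmctk jnea ihls iql ziy xct omopq jas
Hunk 3: at line 6 remove [jnea] add [qqj,yvth,aid] -> 15 lines: lrk btml gxiv lfeql mvqy wmctk qqj yvth aid ihls iql ziy xct omopq jas
Hunk 4: at line 11 remove [ziy,xct,omopq] add [zzznd] -> 13 lines: lrk btml gxiv lfeql mvqy wmctk qqj yvth aid ihls iql zzznd jas
Hunk 5: at line 4 remove [wmctk] add [udbkw,kqod,ztki] -> 15 lines: lrk btml gxiv lfeql mvqy udbkw kqod ztki qqj yvth aid ihls iql zzznd jas
Hunk 6: at line 8 remove [qqj,yvth] add [iktv] -> 14 lines: lrk btml gxiv lfeql mvqy udbkw kqod ztki iktv aid ihls iql zzznd jas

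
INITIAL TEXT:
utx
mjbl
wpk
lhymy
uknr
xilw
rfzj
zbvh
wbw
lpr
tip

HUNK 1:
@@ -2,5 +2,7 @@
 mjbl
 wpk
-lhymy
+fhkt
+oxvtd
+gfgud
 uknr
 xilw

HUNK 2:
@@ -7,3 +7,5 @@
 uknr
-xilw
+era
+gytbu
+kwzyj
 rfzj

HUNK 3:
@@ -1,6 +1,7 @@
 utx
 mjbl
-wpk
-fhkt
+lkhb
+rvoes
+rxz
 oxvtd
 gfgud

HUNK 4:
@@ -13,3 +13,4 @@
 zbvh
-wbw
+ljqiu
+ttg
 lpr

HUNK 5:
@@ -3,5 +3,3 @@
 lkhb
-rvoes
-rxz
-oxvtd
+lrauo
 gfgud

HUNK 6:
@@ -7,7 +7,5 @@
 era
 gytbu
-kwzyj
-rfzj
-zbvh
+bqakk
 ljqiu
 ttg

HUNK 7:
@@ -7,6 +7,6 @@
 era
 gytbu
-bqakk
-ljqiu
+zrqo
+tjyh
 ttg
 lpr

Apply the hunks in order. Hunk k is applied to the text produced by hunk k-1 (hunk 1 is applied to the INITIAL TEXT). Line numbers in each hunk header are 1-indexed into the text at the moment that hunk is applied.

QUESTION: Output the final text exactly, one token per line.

Answer: utx
mjbl
lkhb
lrauo
gfgud
uknr
era
gytbu
zrqo
tjyh
ttg
lpr
tip

Derivation:
Hunk 1: at line 2 remove [lhymy] add [fhkt,oxvtd,gfgud] -> 13 lines: utx mjbl wpk fhkt oxvtd gfgud uknr xilw rfzj zbvh wbw lpr tip
Hunk 2: at line 7 remove [xilw] add [era,gytbu,kwzyj] -> 15 lines: utx mjbl wpk fhkt oxvtd gfgud uknr era gytbu kwzyj rfzj zbvh wbw lpr tip
Hunk 3: at line 1 remove [wpk,fhkt] add [lkhb,rvoes,rxz] -> 16 lines: utx mjbl lkhb rvoes rxz oxvtd gfgud uknr era gytbu kwzyj rfzj zbvh wbw lpr tip
Hunk 4: at line 13 remove [wbw] add [ljqiu,ttg] -> 17 lines: utx mjbl lkhb rvoes rxz oxvtd gfgud uknr era gytbu kwzyj rfzj zbvh ljqiu ttg lpr tip
Hunk 5: at line 3 remove [rvoes,rxz,oxvtd] add [lrauo] -> 15 lines: utx mjbl lkhb lrauo gfgud uknr era gytbu kwzyj rfzj zbvh ljqiu ttg lpr tip
Hunk 6: at line 7 remove [kwzyj,rfzj,zbvh] add [bqakk] -> 13 lines: utx mjbl lkhb lrauo gfgud uknr era gytbu bqakk ljqiu ttg lpr tip
Hunk 7: at line 7 remove [bqakk,ljqiu] add [zrqo,tjyh] -> 13 lines: utx mjbl lkhb lrauo gfgud uknr era gytbu zrqo tjyh ttg lpr tip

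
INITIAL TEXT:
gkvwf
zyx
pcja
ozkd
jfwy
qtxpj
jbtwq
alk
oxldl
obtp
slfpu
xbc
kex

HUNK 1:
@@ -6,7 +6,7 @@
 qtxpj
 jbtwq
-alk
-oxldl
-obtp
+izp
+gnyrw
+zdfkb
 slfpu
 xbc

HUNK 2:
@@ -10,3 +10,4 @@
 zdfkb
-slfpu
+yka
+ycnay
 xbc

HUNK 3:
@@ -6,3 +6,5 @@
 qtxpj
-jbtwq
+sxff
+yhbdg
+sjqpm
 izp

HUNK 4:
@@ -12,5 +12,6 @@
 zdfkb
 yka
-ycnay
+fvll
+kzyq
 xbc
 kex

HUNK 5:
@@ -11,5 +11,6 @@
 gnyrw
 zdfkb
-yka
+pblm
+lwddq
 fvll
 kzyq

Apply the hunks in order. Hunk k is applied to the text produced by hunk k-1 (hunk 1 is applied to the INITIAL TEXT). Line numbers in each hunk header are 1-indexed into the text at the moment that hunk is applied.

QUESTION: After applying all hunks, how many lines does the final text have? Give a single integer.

Hunk 1: at line 6 remove [alk,oxldl,obtp] add [izp,gnyrw,zdfkb] -> 13 lines: gkvwf zyx pcja ozkd jfwy qtxpj jbtwq izp gnyrw zdfkb slfpu xbc kex
Hunk 2: at line 10 remove [slfpu] add [yka,ycnay] -> 14 lines: gkvwf zyx pcja ozkd jfwy qtxpj jbtwq izp gnyrw zdfkb yka ycnay xbc kex
Hunk 3: at line 6 remove [jbtwq] add [sxff,yhbdg,sjqpm] -> 16 lines: gkvwf zyx pcja ozkd jfwy qtxpj sxff yhbdg sjqpm izp gnyrw zdfkb yka ycnay xbc kex
Hunk 4: at line 12 remove [ycnay] add [fvll,kzyq] -> 17 lines: gkvwf zyx pcja ozkd jfwy qtxpj sxff yhbdg sjqpm izp gnyrw zdfkb yka fvll kzyq xbc kex
Hunk 5: at line 11 remove [yka] add [pblm,lwddq] -> 18 lines: gkvwf zyx pcja ozkd jfwy qtxpj sxff yhbdg sjqpm izp gnyrw zdfkb pblm lwddq fvll kzyq xbc kex
Final line count: 18

Answer: 18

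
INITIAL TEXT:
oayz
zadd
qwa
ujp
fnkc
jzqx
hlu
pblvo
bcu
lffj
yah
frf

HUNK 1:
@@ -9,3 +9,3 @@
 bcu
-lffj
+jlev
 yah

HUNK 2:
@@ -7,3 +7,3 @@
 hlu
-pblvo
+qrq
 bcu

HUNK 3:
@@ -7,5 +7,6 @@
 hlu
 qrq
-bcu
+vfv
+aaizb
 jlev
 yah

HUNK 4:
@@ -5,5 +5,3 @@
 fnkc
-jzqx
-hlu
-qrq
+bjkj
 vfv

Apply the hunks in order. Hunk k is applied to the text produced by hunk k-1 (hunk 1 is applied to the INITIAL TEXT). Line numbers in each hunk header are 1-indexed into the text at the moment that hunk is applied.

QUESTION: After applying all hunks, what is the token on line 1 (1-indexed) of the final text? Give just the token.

Hunk 1: at line 9 remove [lffj] add [jlev] -> 12 lines: oayz zadd qwa ujp fnkc jzqx hlu pblvo bcu jlev yah frf
Hunk 2: at line 7 remove [pblvo] add [qrq] -> 12 lines: oayz zadd qwa ujp fnkc jzqx hlu qrq bcu jlev yah frf
Hunk 3: at line 7 remove [bcu] add [vfv,aaizb] -> 13 lines: oayz zadd qwa ujp fnkc jzqx hlu qrq vfv aaizb jlev yah frf
Hunk 4: at line 5 remove [jzqx,hlu,qrq] add [bjkj] -> 11 lines: oayz zadd qwa ujp fnkc bjkj vfv aaizb jlev yah frf
Final line 1: oayz

Answer: oayz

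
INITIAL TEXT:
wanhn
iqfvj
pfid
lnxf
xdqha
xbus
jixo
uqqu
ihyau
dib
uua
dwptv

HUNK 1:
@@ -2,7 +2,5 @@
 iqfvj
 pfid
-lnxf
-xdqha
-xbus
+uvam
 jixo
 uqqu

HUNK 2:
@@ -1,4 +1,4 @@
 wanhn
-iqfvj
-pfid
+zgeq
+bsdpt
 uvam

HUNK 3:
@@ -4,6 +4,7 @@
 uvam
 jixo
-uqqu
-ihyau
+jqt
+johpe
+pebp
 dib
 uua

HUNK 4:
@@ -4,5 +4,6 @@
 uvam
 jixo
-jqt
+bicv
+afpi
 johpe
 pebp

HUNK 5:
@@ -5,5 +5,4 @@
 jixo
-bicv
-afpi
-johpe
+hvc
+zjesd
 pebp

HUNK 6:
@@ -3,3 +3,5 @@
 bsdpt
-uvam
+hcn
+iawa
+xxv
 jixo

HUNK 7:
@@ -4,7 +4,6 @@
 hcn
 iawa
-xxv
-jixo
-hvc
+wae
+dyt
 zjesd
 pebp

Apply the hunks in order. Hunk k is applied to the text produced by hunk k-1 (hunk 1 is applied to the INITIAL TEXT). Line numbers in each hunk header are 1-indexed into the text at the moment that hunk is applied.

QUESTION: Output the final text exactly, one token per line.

Answer: wanhn
zgeq
bsdpt
hcn
iawa
wae
dyt
zjesd
pebp
dib
uua
dwptv

Derivation:
Hunk 1: at line 2 remove [lnxf,xdqha,xbus] add [uvam] -> 10 lines: wanhn iqfvj pfid uvam jixo uqqu ihyau dib uua dwptv
Hunk 2: at line 1 remove [iqfvj,pfid] add [zgeq,bsdpt] -> 10 lines: wanhn zgeq bsdpt uvam jixo uqqu ihyau dib uua dwptv
Hunk 3: at line 4 remove [uqqu,ihyau] add [jqt,johpe,pebp] -> 11 lines: wanhn zgeq bsdpt uvam jixo jqt johpe pebp dib uua dwptv
Hunk 4: at line 4 remove [jqt] add [bicv,afpi] -> 12 lines: wanhn zgeq bsdpt uvam jixo bicv afpi johpe pebp dib uua dwptv
Hunk 5: at line 5 remove [bicv,afpi,johpe] add [hvc,zjesd] -> 11 lines: wanhn zgeq bsdpt uvam jixo hvc zjesd pebp dib uua dwptv
Hunk 6: at line 3 remove [uvam] add [hcn,iawa,xxv] -> 13 lines: wanhn zgeq bsdpt hcn iawa xxv jixo hvc zjesd pebp dib uua dwptv
Hunk 7: at line 4 remove [xxv,jixo,hvc] add [wae,dyt] -> 12 lines: wanhn zgeq bsdpt hcn iawa wae dyt zjesd pebp dib uua dwptv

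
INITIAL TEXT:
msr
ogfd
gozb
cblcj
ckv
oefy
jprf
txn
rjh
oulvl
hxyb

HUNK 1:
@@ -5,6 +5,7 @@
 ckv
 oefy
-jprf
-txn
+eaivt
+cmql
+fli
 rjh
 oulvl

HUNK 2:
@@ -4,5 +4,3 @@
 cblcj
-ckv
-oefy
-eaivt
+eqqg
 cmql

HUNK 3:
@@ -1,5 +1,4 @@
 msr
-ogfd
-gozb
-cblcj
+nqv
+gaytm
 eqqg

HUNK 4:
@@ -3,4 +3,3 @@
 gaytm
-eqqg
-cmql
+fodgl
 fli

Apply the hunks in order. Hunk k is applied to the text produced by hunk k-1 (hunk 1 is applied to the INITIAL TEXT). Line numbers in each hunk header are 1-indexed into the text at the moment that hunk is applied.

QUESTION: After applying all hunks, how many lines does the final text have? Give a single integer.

Hunk 1: at line 5 remove [jprf,txn] add [eaivt,cmql,fli] -> 12 lines: msr ogfd gozb cblcj ckv oefy eaivt cmql fli rjh oulvl hxyb
Hunk 2: at line 4 remove [ckv,oefy,eaivt] add [eqqg] -> 10 lines: msr ogfd gozb cblcj eqqg cmql fli rjh oulvl hxyb
Hunk 3: at line 1 remove [ogfd,gozb,cblcj] add [nqv,gaytm] -> 9 lines: msr nqv gaytm eqqg cmql fli rjh oulvl hxyb
Hunk 4: at line 3 remove [eqqg,cmql] add [fodgl] -> 8 lines: msr nqv gaytm fodgl fli rjh oulvl hxyb
Final line count: 8

Answer: 8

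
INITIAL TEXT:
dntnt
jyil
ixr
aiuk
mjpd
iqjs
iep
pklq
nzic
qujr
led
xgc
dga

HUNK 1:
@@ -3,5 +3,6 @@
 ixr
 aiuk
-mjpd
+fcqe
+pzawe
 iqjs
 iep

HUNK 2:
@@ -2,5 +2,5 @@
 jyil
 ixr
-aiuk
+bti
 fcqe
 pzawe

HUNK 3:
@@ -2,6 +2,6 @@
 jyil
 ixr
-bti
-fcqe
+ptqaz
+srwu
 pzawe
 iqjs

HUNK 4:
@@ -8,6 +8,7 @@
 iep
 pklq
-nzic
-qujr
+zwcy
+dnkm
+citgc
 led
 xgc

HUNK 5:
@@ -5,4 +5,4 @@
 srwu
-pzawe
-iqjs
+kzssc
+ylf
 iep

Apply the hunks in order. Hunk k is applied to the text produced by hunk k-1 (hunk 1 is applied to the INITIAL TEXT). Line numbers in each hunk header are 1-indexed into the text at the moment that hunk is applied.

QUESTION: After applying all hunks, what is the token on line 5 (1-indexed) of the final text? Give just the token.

Hunk 1: at line 3 remove [mjpd] add [fcqe,pzawe] -> 14 lines: dntnt jyil ixr aiuk fcqe pzawe iqjs iep pklq nzic qujr led xgc dga
Hunk 2: at line 2 remove [aiuk] add [bti] -> 14 lines: dntnt jyil ixr bti fcqe pzawe iqjs iep pklq nzic qujr led xgc dga
Hunk 3: at line 2 remove [bti,fcqe] add [ptqaz,srwu] -> 14 lines: dntnt jyil ixr ptqaz srwu pzawe iqjs iep pklq nzic qujr led xgc dga
Hunk 4: at line 8 remove [nzic,qujr] add [zwcy,dnkm,citgc] -> 15 lines: dntnt jyil ixr ptqaz srwu pzawe iqjs iep pklq zwcy dnkm citgc led xgc dga
Hunk 5: at line 5 remove [pzawe,iqjs] add [kzssc,ylf] -> 15 lines: dntnt jyil ixr ptqaz srwu kzssc ylf iep pklq zwcy dnkm citgc led xgc dga
Final line 5: srwu

Answer: srwu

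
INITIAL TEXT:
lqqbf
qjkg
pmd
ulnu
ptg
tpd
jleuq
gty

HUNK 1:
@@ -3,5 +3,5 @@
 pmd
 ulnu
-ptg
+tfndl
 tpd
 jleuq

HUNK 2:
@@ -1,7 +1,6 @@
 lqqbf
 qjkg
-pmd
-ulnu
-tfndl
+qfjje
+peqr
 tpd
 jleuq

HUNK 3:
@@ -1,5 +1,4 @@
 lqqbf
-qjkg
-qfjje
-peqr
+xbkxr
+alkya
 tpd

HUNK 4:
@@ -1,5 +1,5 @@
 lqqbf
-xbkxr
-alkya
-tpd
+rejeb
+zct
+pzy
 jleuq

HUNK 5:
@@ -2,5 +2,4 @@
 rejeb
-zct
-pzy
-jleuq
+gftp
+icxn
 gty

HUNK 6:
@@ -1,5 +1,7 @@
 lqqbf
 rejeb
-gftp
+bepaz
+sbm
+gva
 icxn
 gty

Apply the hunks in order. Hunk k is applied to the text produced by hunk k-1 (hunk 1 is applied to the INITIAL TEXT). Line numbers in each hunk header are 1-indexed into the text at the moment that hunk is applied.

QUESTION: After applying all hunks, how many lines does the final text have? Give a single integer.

Answer: 7

Derivation:
Hunk 1: at line 3 remove [ptg] add [tfndl] -> 8 lines: lqqbf qjkg pmd ulnu tfndl tpd jleuq gty
Hunk 2: at line 1 remove [pmd,ulnu,tfndl] add [qfjje,peqr] -> 7 lines: lqqbf qjkg qfjje peqr tpd jleuq gty
Hunk 3: at line 1 remove [qjkg,qfjje,peqr] add [xbkxr,alkya] -> 6 lines: lqqbf xbkxr alkya tpd jleuq gty
Hunk 4: at line 1 remove [xbkxr,alkya,tpd] add [rejeb,zct,pzy] -> 6 lines: lqqbf rejeb zct pzy jleuq gty
Hunk 5: at line 2 remove [zct,pzy,jleuq] add [gftp,icxn] -> 5 lines: lqqbf rejeb gftp icxn gty
Hunk 6: at line 1 remove [gftp] add [bepaz,sbm,gva] -> 7 lines: lqqbf rejeb bepaz sbm gva icxn gty
Final line count: 7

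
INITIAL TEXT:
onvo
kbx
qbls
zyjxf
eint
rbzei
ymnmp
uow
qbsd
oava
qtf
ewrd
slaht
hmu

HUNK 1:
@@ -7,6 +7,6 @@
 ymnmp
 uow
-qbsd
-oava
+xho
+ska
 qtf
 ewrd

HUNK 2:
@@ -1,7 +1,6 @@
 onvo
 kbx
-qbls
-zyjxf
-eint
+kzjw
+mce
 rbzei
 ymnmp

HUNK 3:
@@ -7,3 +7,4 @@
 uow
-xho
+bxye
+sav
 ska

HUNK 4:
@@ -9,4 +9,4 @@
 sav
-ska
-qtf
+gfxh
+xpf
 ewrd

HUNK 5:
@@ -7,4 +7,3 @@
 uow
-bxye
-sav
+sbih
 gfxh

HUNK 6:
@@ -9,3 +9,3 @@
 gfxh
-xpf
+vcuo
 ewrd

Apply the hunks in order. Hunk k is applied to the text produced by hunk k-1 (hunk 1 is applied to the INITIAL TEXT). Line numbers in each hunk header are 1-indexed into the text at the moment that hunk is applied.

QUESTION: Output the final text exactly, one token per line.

Hunk 1: at line 7 remove [qbsd,oava] add [xho,ska] -> 14 lines: onvo kbx qbls zyjxf eint rbzei ymnmp uow xho ska qtf ewrd slaht hmu
Hunk 2: at line 1 remove [qbls,zyjxf,eint] add [kzjw,mce] -> 13 lines: onvo kbx kzjw mce rbzei ymnmp uow xho ska qtf ewrd slaht hmu
Hunk 3: at line 7 remove [xho] add [bxye,sav] -> 14 lines: onvo kbx kzjw mce rbzei ymnmp uow bxye sav ska qtf ewrd slaht hmu
Hunk 4: at line 9 remove [ska,qtf] add [gfxh,xpf] -> 14 lines: onvo kbx kzjw mce rbzei ymnmp uow bxye sav gfxh xpf ewrd slaht hmu
Hunk 5: at line 7 remove [bxye,sav] add [sbih] -> 13 lines: onvo kbx kzjw mce rbzei ymnmp uow sbih gfxh xpf ewrd slaht hmu
Hunk 6: at line 9 remove [xpf] add [vcuo] -> 13 lines: onvo kbx kzjw mce rbzei ymnmp uow sbih gfxh vcuo ewrd slaht hmu

Answer: onvo
kbx
kzjw
mce
rbzei
ymnmp
uow
sbih
gfxh
vcuo
ewrd
slaht
hmu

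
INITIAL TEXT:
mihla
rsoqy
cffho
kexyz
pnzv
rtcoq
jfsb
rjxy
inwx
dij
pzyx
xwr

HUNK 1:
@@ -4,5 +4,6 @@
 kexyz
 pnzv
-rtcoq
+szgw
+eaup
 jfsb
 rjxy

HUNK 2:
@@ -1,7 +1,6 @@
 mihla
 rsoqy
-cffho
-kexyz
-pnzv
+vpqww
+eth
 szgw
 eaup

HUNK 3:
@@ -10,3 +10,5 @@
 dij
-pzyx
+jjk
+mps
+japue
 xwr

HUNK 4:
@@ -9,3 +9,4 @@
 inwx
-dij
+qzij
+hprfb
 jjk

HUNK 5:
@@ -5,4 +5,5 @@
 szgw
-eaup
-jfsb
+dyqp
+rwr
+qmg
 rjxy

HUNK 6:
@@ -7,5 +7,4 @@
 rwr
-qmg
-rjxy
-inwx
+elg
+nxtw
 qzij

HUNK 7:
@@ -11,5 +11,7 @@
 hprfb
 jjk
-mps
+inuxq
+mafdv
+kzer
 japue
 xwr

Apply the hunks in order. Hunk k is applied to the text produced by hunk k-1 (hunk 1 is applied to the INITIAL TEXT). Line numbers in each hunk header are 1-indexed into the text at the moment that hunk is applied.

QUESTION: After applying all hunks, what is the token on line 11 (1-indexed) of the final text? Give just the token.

Hunk 1: at line 4 remove [rtcoq] add [szgw,eaup] -> 13 lines: mihla rsoqy cffho kexyz pnzv szgw eaup jfsb rjxy inwx dij pzyx xwr
Hunk 2: at line 1 remove [cffho,kexyz,pnzv] add [vpqww,eth] -> 12 lines: mihla rsoqy vpqww eth szgw eaup jfsb rjxy inwx dij pzyx xwr
Hunk 3: at line 10 remove [pzyx] add [jjk,mps,japue] -> 14 lines: mihla rsoqy vpqww eth szgw eaup jfsb rjxy inwx dij jjk mps japue xwr
Hunk 4: at line 9 remove [dij] add [qzij,hprfb] -> 15 lines: mihla rsoqy vpqww eth szgw eaup jfsb rjxy inwx qzij hprfb jjk mps japue xwr
Hunk 5: at line 5 remove [eaup,jfsb] add [dyqp,rwr,qmg] -> 16 lines: mihla rsoqy vpqww eth szgw dyqp rwr qmg rjxy inwx qzij hprfb jjk mps japue xwr
Hunk 6: at line 7 remove [qmg,rjxy,inwx] add [elg,nxtw] -> 15 lines: mihla rsoqy vpqww eth szgw dyqp rwr elg nxtw qzij hprfb jjk mps japue xwr
Hunk 7: at line 11 remove [mps] add [inuxq,mafdv,kzer] -> 17 lines: mihla rsoqy vpqww eth szgw dyqp rwr elg nxtw qzij hprfb jjk inuxq mafdv kzer japue xwr
Final line 11: hprfb

Answer: hprfb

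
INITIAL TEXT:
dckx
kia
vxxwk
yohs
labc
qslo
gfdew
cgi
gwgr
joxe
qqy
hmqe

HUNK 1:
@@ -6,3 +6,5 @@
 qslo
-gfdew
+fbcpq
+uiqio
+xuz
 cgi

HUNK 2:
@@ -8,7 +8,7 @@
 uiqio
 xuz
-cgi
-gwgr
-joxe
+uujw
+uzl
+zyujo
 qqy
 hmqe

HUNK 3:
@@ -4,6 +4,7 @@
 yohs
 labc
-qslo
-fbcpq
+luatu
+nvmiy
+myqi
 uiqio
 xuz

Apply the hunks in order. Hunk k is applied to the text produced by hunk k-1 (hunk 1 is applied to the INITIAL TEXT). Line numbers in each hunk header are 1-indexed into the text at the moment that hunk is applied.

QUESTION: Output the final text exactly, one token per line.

Answer: dckx
kia
vxxwk
yohs
labc
luatu
nvmiy
myqi
uiqio
xuz
uujw
uzl
zyujo
qqy
hmqe

Derivation:
Hunk 1: at line 6 remove [gfdew] add [fbcpq,uiqio,xuz] -> 14 lines: dckx kia vxxwk yohs labc qslo fbcpq uiqio xuz cgi gwgr joxe qqy hmqe
Hunk 2: at line 8 remove [cgi,gwgr,joxe] add [uujw,uzl,zyujo] -> 14 lines: dckx kia vxxwk yohs labc qslo fbcpq uiqio xuz uujw uzl zyujo qqy hmqe
Hunk 3: at line 4 remove [qslo,fbcpq] add [luatu,nvmiy,myqi] -> 15 lines: dckx kia vxxwk yohs labc luatu nvmiy myqi uiqio xuz uujw uzl zyujo qqy hmqe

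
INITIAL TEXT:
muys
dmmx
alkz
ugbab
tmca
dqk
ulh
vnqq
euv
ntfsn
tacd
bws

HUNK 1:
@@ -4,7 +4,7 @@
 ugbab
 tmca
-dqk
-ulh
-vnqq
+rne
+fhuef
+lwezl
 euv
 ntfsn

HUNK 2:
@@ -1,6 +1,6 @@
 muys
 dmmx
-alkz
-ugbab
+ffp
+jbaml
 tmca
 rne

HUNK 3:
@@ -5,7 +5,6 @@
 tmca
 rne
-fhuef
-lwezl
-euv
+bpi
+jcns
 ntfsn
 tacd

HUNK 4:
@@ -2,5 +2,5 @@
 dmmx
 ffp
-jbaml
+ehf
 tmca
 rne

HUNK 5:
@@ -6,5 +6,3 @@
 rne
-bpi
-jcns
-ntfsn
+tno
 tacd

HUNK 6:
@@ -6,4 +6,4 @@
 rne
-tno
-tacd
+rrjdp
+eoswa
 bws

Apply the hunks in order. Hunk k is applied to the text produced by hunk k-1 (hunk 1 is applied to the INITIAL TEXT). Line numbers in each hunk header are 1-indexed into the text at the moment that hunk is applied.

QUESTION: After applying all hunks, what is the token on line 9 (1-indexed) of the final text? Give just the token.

Answer: bws

Derivation:
Hunk 1: at line 4 remove [dqk,ulh,vnqq] add [rne,fhuef,lwezl] -> 12 lines: muys dmmx alkz ugbab tmca rne fhuef lwezl euv ntfsn tacd bws
Hunk 2: at line 1 remove [alkz,ugbab] add [ffp,jbaml] -> 12 lines: muys dmmx ffp jbaml tmca rne fhuef lwezl euv ntfsn tacd bws
Hunk 3: at line 5 remove [fhuef,lwezl,euv] add [bpi,jcns] -> 11 lines: muys dmmx ffp jbaml tmca rne bpi jcns ntfsn tacd bws
Hunk 4: at line 2 remove [jbaml] add [ehf] -> 11 lines: muys dmmx ffp ehf tmca rne bpi jcns ntfsn tacd bws
Hunk 5: at line 6 remove [bpi,jcns,ntfsn] add [tno] -> 9 lines: muys dmmx ffp ehf tmca rne tno tacd bws
Hunk 6: at line 6 remove [tno,tacd] add [rrjdp,eoswa] -> 9 lines: muys dmmx ffp ehf tmca rne rrjdp eoswa bws
Final line 9: bws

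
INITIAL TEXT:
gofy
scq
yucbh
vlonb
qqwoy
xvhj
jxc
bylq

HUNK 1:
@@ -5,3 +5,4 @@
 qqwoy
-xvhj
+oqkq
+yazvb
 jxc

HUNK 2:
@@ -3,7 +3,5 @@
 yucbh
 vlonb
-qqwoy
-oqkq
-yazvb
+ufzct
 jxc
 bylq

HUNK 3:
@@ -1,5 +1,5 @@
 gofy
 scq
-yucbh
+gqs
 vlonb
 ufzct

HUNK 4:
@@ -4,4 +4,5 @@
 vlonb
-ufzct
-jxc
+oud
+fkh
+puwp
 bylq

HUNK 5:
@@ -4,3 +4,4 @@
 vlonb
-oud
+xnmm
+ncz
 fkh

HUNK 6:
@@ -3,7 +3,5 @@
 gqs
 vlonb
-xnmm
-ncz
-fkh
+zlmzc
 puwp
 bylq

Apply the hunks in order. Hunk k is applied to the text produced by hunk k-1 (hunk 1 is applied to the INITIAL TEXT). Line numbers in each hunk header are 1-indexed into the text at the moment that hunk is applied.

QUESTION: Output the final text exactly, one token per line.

Hunk 1: at line 5 remove [xvhj] add [oqkq,yazvb] -> 9 lines: gofy scq yucbh vlonb qqwoy oqkq yazvb jxc bylq
Hunk 2: at line 3 remove [qqwoy,oqkq,yazvb] add [ufzct] -> 7 lines: gofy scq yucbh vlonb ufzct jxc bylq
Hunk 3: at line 1 remove [yucbh] add [gqs] -> 7 lines: gofy scq gqs vlonb ufzct jxc bylq
Hunk 4: at line 4 remove [ufzct,jxc] add [oud,fkh,puwp] -> 8 lines: gofy scq gqs vlonb oud fkh puwp bylq
Hunk 5: at line 4 remove [oud] add [xnmm,ncz] -> 9 lines: gofy scq gqs vlonb xnmm ncz fkh puwp bylq
Hunk 6: at line 3 remove [xnmm,ncz,fkh] add [zlmzc] -> 7 lines: gofy scq gqs vlonb zlmzc puwp bylq

Answer: gofy
scq
gqs
vlonb
zlmzc
puwp
bylq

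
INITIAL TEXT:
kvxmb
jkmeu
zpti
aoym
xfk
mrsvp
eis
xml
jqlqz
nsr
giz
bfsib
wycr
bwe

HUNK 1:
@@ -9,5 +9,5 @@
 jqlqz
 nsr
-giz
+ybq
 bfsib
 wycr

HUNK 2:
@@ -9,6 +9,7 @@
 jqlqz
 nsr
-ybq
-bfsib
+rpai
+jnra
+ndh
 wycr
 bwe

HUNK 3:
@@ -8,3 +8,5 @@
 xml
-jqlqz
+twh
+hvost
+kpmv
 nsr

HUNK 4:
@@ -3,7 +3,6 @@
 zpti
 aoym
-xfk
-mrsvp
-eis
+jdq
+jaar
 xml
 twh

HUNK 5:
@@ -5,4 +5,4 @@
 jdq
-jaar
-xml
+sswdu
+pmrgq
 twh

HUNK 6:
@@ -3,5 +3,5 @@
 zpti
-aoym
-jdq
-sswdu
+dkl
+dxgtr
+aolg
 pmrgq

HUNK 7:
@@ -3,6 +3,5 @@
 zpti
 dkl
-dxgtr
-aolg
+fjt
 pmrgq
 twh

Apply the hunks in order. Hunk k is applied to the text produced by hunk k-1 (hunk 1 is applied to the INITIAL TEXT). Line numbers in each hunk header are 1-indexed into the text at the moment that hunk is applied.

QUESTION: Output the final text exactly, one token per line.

Answer: kvxmb
jkmeu
zpti
dkl
fjt
pmrgq
twh
hvost
kpmv
nsr
rpai
jnra
ndh
wycr
bwe

Derivation:
Hunk 1: at line 9 remove [giz] add [ybq] -> 14 lines: kvxmb jkmeu zpti aoym xfk mrsvp eis xml jqlqz nsr ybq bfsib wycr bwe
Hunk 2: at line 9 remove [ybq,bfsib] add [rpai,jnra,ndh] -> 15 lines: kvxmb jkmeu zpti aoym xfk mrsvp eis xml jqlqz nsr rpai jnra ndh wycr bwe
Hunk 3: at line 8 remove [jqlqz] add [twh,hvost,kpmv] -> 17 lines: kvxmb jkmeu zpti aoym xfk mrsvp eis xml twh hvost kpmv nsr rpai jnra ndh wycr bwe
Hunk 4: at line 3 remove [xfk,mrsvp,eis] add [jdq,jaar] -> 16 lines: kvxmb jkmeu zpti aoym jdq jaar xml twh hvost kpmv nsr rpai jnra ndh wycr bwe
Hunk 5: at line 5 remove [jaar,xml] add [sswdu,pmrgq] -> 16 lines: kvxmb jkmeu zpti aoym jdq sswdu pmrgq twh hvost kpmv nsr rpai jnra ndh wycr bwe
Hunk 6: at line 3 remove [aoym,jdq,sswdu] add [dkl,dxgtr,aolg] -> 16 lines: kvxmb jkmeu zpti dkl dxgtr aolg pmrgq twh hvost kpmv nsr rpai jnra ndh wycr bwe
Hunk 7: at line 3 remove [dxgtr,aolg] add [fjt] -> 15 lines: kvxmb jkmeu zpti dkl fjt pmrgq twh hvost kpmv nsr rpai jnra ndh wycr bwe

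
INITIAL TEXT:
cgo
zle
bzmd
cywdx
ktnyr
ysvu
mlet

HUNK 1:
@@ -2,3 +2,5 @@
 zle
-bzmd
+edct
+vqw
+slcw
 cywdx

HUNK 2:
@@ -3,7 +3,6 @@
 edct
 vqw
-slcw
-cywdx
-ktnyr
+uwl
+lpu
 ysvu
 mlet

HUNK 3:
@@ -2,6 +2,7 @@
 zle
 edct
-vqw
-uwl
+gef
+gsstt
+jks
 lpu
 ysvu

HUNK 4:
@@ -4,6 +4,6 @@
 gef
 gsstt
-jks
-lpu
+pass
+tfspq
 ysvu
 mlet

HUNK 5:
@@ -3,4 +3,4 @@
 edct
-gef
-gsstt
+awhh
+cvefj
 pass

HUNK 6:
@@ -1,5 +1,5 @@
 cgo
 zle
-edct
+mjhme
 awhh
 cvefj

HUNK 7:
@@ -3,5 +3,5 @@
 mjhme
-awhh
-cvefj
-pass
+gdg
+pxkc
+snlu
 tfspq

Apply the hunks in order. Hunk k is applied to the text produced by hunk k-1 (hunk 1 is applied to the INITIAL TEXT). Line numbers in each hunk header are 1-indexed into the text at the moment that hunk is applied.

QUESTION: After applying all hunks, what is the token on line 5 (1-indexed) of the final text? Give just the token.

Answer: pxkc

Derivation:
Hunk 1: at line 2 remove [bzmd] add [edct,vqw,slcw] -> 9 lines: cgo zle edct vqw slcw cywdx ktnyr ysvu mlet
Hunk 2: at line 3 remove [slcw,cywdx,ktnyr] add [uwl,lpu] -> 8 lines: cgo zle edct vqw uwl lpu ysvu mlet
Hunk 3: at line 2 remove [vqw,uwl] add [gef,gsstt,jks] -> 9 lines: cgo zle edct gef gsstt jks lpu ysvu mlet
Hunk 4: at line 4 remove [jks,lpu] add [pass,tfspq] -> 9 lines: cgo zle edct gef gsstt pass tfspq ysvu mlet
Hunk 5: at line 3 remove [gef,gsstt] add [awhh,cvefj] -> 9 lines: cgo zle edct awhh cvefj pass tfspq ysvu mlet
Hunk 6: at line 1 remove [edct] add [mjhme] -> 9 lines: cgo zle mjhme awhh cvefj pass tfspq ysvu mlet
Hunk 7: at line 3 remove [awhh,cvefj,pass] add [gdg,pxkc,snlu] -> 9 lines: cgo zle mjhme gdg pxkc snlu tfspq ysvu mlet
Final line 5: pxkc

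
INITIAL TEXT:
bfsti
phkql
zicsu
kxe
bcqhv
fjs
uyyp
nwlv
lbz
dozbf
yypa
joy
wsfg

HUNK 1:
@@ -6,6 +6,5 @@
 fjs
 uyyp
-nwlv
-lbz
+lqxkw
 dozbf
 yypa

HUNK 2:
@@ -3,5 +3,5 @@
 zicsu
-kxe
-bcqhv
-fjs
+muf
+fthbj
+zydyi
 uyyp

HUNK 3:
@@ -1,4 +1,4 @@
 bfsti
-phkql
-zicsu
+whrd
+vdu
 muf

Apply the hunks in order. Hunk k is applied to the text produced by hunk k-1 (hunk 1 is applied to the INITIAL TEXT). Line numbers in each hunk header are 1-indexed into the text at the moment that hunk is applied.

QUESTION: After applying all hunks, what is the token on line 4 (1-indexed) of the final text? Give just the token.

Answer: muf

Derivation:
Hunk 1: at line 6 remove [nwlv,lbz] add [lqxkw] -> 12 lines: bfsti phkql zicsu kxe bcqhv fjs uyyp lqxkw dozbf yypa joy wsfg
Hunk 2: at line 3 remove [kxe,bcqhv,fjs] add [muf,fthbj,zydyi] -> 12 lines: bfsti phkql zicsu muf fthbj zydyi uyyp lqxkw dozbf yypa joy wsfg
Hunk 3: at line 1 remove [phkql,zicsu] add [whrd,vdu] -> 12 lines: bfsti whrd vdu muf fthbj zydyi uyyp lqxkw dozbf yypa joy wsfg
Final line 4: muf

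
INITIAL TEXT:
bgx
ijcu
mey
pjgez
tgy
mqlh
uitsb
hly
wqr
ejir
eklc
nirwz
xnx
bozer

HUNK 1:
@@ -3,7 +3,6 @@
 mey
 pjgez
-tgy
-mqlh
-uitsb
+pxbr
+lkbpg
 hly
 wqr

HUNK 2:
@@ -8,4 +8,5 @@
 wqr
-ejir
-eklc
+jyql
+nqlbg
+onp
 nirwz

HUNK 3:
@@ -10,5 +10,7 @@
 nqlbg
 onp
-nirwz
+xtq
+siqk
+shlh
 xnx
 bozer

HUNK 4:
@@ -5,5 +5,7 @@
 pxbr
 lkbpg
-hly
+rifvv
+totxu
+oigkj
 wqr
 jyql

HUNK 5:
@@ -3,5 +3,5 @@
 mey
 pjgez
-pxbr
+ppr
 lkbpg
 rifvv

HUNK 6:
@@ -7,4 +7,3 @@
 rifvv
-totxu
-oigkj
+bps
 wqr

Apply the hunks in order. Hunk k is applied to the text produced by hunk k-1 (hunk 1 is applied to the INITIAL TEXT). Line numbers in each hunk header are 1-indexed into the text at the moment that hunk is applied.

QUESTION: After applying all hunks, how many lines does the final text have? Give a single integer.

Hunk 1: at line 3 remove [tgy,mqlh,uitsb] add [pxbr,lkbpg] -> 13 lines: bgx ijcu mey pjgez pxbr lkbpg hly wqr ejir eklc nirwz xnx bozer
Hunk 2: at line 8 remove [ejir,eklc] add [jyql,nqlbg,onp] -> 14 lines: bgx ijcu mey pjgez pxbr lkbpg hly wqr jyql nqlbg onp nirwz xnx bozer
Hunk 3: at line 10 remove [nirwz] add [xtq,siqk,shlh] -> 16 lines: bgx ijcu mey pjgez pxbr lkbpg hly wqr jyql nqlbg onp xtq siqk shlh xnx bozer
Hunk 4: at line 5 remove [hly] add [rifvv,totxu,oigkj] -> 18 lines: bgx ijcu mey pjgez pxbr lkbpg rifvv totxu oigkj wqr jyql nqlbg onp xtq siqk shlh xnx bozer
Hunk 5: at line 3 remove [pxbr] add [ppr] -> 18 lines: bgx ijcu mey pjgez ppr lkbpg rifvv totxu oigkj wqr jyql nqlbg onp xtq siqk shlh xnx bozer
Hunk 6: at line 7 remove [totxu,oigkj] add [bps] -> 17 lines: bgx ijcu mey pjgez ppr lkbpg rifvv bps wqr jyql nqlbg onp xtq siqk shlh xnx bozer
Final line count: 17

Answer: 17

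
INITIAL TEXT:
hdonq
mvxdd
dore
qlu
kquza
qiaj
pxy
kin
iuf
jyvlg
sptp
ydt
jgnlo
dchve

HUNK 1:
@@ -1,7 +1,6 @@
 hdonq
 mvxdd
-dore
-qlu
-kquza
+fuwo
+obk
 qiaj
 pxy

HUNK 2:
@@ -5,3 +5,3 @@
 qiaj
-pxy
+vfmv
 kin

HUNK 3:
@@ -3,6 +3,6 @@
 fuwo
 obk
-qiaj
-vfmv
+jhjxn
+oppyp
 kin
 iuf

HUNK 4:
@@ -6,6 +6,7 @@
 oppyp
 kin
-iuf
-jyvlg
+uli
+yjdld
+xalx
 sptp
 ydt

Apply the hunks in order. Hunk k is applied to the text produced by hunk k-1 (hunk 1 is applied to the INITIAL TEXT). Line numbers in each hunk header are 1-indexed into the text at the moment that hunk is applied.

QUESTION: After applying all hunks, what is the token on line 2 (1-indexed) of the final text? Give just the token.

Answer: mvxdd

Derivation:
Hunk 1: at line 1 remove [dore,qlu,kquza] add [fuwo,obk] -> 13 lines: hdonq mvxdd fuwo obk qiaj pxy kin iuf jyvlg sptp ydt jgnlo dchve
Hunk 2: at line 5 remove [pxy] add [vfmv] -> 13 lines: hdonq mvxdd fuwo obk qiaj vfmv kin iuf jyvlg sptp ydt jgnlo dchve
Hunk 3: at line 3 remove [qiaj,vfmv] add [jhjxn,oppyp] -> 13 lines: hdonq mvxdd fuwo obk jhjxn oppyp kin iuf jyvlg sptp ydt jgnlo dchve
Hunk 4: at line 6 remove [iuf,jyvlg] add [uli,yjdld,xalx] -> 14 lines: hdonq mvxdd fuwo obk jhjxn oppyp kin uli yjdld xalx sptp ydt jgnlo dchve
Final line 2: mvxdd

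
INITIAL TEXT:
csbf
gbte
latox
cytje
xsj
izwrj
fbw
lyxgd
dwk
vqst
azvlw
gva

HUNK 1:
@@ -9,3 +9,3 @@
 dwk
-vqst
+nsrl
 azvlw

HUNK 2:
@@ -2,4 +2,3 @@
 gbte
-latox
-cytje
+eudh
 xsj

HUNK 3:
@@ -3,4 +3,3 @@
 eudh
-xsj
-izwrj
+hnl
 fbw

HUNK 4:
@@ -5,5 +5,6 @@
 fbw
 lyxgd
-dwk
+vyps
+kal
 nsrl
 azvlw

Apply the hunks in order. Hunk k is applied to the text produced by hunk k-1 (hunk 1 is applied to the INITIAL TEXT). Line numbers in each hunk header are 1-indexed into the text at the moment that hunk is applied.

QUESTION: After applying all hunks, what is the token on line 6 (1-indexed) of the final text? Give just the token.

Hunk 1: at line 9 remove [vqst] add [nsrl] -> 12 lines: csbf gbte latox cytje xsj izwrj fbw lyxgd dwk nsrl azvlw gva
Hunk 2: at line 2 remove [latox,cytje] add [eudh] -> 11 lines: csbf gbte eudh xsj izwrj fbw lyxgd dwk nsrl azvlw gva
Hunk 3: at line 3 remove [xsj,izwrj] add [hnl] -> 10 lines: csbf gbte eudh hnl fbw lyxgd dwk nsrl azvlw gva
Hunk 4: at line 5 remove [dwk] add [vyps,kal] -> 11 lines: csbf gbte eudh hnl fbw lyxgd vyps kal nsrl azvlw gva
Final line 6: lyxgd

Answer: lyxgd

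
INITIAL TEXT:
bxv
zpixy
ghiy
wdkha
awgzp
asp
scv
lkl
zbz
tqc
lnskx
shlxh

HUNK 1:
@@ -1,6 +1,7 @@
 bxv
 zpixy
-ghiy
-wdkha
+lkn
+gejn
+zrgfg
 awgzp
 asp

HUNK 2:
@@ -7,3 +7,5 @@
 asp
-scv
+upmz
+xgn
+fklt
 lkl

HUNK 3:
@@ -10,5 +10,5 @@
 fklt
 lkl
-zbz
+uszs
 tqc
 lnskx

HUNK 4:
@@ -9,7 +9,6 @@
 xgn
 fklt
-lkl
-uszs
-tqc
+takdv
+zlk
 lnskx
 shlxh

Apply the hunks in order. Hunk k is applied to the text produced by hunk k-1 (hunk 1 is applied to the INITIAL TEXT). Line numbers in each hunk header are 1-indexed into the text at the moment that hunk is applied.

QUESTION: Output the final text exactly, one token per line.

Answer: bxv
zpixy
lkn
gejn
zrgfg
awgzp
asp
upmz
xgn
fklt
takdv
zlk
lnskx
shlxh

Derivation:
Hunk 1: at line 1 remove [ghiy,wdkha] add [lkn,gejn,zrgfg] -> 13 lines: bxv zpixy lkn gejn zrgfg awgzp asp scv lkl zbz tqc lnskx shlxh
Hunk 2: at line 7 remove [scv] add [upmz,xgn,fklt] -> 15 lines: bxv zpixy lkn gejn zrgfg awgzp asp upmz xgn fklt lkl zbz tqc lnskx shlxh
Hunk 3: at line 10 remove [zbz] add [uszs] -> 15 lines: bxv zpixy lkn gejn zrgfg awgzp asp upmz xgn fklt lkl uszs tqc lnskx shlxh
Hunk 4: at line 9 remove [lkl,uszs,tqc] add [takdv,zlk] -> 14 lines: bxv zpixy lkn gejn zrgfg awgzp asp upmz xgn fklt takdv zlk lnskx shlxh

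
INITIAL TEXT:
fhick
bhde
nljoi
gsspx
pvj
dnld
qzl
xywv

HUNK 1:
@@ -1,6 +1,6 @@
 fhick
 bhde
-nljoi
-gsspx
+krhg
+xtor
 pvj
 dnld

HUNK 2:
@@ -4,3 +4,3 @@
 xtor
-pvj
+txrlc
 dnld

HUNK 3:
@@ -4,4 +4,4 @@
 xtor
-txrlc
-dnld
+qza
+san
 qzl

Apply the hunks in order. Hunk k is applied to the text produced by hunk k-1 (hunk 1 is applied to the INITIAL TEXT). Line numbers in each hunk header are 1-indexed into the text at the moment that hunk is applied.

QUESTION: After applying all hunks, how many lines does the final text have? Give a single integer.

Answer: 8

Derivation:
Hunk 1: at line 1 remove [nljoi,gsspx] add [krhg,xtor] -> 8 lines: fhick bhde krhg xtor pvj dnld qzl xywv
Hunk 2: at line 4 remove [pvj] add [txrlc] -> 8 lines: fhick bhde krhg xtor txrlc dnld qzl xywv
Hunk 3: at line 4 remove [txrlc,dnld] add [qza,san] -> 8 lines: fhick bhde krhg xtor qza san qzl xywv
Final line count: 8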